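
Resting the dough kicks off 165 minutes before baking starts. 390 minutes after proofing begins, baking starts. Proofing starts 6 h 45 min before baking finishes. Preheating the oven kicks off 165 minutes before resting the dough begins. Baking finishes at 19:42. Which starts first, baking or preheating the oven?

Proofing starts at 19:42 − 405 min = 12:57.
Baking starts at 12:57 + 390 min = 19:27.
Resting the dough starts at 19:27 − 165 min = 16:42.
Preheating the oven starts at 16:42 − 165 min = 13:57.
Baking starts at 19:27 and preheating the oven starts at 13:57, so preheating the oven is first.

preheating the oven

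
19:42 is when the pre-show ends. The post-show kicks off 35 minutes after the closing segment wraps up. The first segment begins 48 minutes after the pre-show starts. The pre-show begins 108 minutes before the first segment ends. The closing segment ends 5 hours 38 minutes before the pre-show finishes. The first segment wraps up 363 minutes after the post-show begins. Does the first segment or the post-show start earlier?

The closing segment ends at 19:42 − 338 min = 14:04.
The post-show starts at 14:04 + 35 min = 14:39.
The first segment ends at 14:39 + 363 min = 20:42.
The pre-show starts at 20:42 − 108 min = 18:54.
The first segment starts at 18:54 + 48 min = 19:42.
The first segment starts at 19:42 and the post-show starts at 14:39, so the post-show is first.

the post-show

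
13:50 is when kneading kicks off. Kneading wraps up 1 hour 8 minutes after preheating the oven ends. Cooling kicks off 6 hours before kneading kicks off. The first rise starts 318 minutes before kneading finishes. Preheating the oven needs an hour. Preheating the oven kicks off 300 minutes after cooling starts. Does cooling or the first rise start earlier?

Cooling starts at 13:50 − 360 min = 07:50.
Preheating the oven starts at 07:50 + 300 min = 12:50.
Preheating the oven ends at 12:50 + 60 min = 13:50.
Kneading ends at 13:50 + 68 min = 14:58.
The first rise starts at 14:58 − 318 min = 09:40.
Cooling starts at 07:50 and the first rise starts at 09:40, so cooling is first.

cooling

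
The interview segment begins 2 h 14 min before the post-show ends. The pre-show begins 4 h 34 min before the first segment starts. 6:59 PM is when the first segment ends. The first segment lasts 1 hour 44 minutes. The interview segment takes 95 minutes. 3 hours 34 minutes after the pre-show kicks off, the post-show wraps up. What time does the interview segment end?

The first segment starts at 6:59 PM − 104 min = 5:15 PM.
The pre-show starts at 5:15 PM − 274 min = 12:41 PM.
The post-show ends at 12:41 PM + 214 min = 4:15 PM.
The interview segment starts at 4:15 PM − 134 min = 2:01 PM.
The interview segment ends at 2:01 PM + 95 min = 3:36 PM.

3:36 PM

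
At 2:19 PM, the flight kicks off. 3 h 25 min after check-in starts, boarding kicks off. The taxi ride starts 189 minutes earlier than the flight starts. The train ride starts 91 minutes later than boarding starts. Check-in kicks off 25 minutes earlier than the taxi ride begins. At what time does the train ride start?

3:41 PM

The taxi ride starts at 2:19 PM − 189 min = 11:10 AM.
Check-in starts at 11:10 AM − 25 min = 10:45 AM.
Boarding starts at 10:45 AM + 205 min = 2:10 PM.
The train ride starts at 2:10 PM + 91 min = 3:41 PM.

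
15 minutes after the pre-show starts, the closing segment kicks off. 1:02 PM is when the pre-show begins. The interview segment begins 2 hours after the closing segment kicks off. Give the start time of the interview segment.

3:17 PM

The closing segment starts at 1:02 PM + 15 min = 1:17 PM.
The interview segment starts at 1:17 PM + 120 min = 3:17 PM.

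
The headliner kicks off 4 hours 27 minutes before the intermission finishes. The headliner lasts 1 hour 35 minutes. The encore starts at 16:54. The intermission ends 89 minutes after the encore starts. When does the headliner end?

15:31

The intermission ends at 16:54 + 89 min = 18:23.
The headliner starts at 18:23 − 267 min = 13:56.
The headliner ends at 13:56 + 95 min = 15:31.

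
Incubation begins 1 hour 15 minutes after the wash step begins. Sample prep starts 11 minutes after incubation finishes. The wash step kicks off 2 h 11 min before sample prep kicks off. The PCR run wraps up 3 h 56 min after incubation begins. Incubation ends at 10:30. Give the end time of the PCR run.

13:41

Sample prep starts at 10:30 + 11 min = 10:41.
The wash step starts at 10:41 − 131 min = 08:30.
Incubation starts at 08:30 + 75 min = 09:45.
The PCR run ends at 09:45 + 236 min = 13:41.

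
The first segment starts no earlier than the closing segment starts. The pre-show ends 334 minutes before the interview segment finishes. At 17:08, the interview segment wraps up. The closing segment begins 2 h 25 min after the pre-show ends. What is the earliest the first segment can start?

13:59

The pre-show ends at 17:08 − 334 min = 11:34.
The closing segment starts at 11:34 + 145 min = 13:59.
The first segment is bounded by the closing segment, so the earliest it can start is 13:59.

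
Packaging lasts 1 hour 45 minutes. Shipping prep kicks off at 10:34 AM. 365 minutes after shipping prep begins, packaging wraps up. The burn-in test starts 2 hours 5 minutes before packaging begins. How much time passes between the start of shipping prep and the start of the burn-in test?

Packaging ends at 10:34 AM + 365 min = 4:39 PM.
Packaging starts at 4:39 PM − 105 min = 2:54 PM.
The burn-in test starts at 2:54 PM − 125 min = 12:49 PM.
From 10:34 AM to 12:49 PM is 2 h 15 min.

2 h 15 min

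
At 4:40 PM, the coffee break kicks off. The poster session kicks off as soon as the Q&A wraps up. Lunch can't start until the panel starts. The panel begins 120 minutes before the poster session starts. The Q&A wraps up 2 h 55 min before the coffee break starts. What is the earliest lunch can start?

11:45 AM

The Q&A ends at 4:40 PM − 175 min = 1:45 PM.
So the poster session starts at 1:45 PM.
The panel starts at 1:45 PM − 120 min = 11:45 AM.
Lunch is bounded by the panel, so the earliest it can start is 11:45 AM.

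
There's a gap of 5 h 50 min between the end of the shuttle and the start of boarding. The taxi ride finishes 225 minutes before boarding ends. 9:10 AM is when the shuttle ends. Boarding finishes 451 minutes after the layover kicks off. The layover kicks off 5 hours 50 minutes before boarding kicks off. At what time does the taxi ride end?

Boarding starts at 9:10 AM + 350 min = 3:00 PM.
The layover starts at 3:00 PM − 350 min = 9:10 AM.
Boarding ends at 9:10 AM + 451 min = 4:41 PM.
The taxi ride ends at 4:41 PM − 225 min = 12:56 PM.

12:56 PM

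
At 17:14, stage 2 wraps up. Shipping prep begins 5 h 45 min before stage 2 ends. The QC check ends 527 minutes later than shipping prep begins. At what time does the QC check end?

20:16

Shipping prep starts at 17:14 − 345 min = 11:29.
The QC check ends at 11:29 + 527 min = 20:16.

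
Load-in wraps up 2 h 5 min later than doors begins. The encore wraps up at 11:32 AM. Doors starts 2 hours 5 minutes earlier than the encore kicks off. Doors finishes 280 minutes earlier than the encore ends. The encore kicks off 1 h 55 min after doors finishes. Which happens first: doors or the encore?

Doors ends at 11:32 AM − 280 min = 6:52 AM.
The encore starts at 6:52 AM + 115 min = 8:47 AM.
Doors starts at 8:47 AM − 125 min = 6:42 AM.
Doors starts at 6:42 AM and the encore starts at 8:47 AM, so doors is first.

doors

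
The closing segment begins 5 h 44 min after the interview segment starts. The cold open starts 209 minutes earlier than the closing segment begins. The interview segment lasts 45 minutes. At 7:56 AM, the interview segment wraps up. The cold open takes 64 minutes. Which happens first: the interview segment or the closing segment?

The interview segment starts at 7:56 AM − 45 min = 7:11 AM.
The closing segment starts at 7:11 AM + 344 min = 12:55 PM.
The interview segment starts at 7:11 AM and the closing segment starts at 12:55 PM, so the interview segment is first.

the interview segment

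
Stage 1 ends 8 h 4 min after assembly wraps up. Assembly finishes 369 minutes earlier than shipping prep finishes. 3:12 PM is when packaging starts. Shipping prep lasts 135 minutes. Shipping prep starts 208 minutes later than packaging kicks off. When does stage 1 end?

10:50 PM

Shipping prep starts at 3:12 PM + 208 min = 6:40 PM.
Shipping prep ends at 6:40 PM + 135 min = 8:55 PM.
Assembly ends at 8:55 PM − 369 min = 2:46 PM.
Stage 1 ends at 2:46 PM + 484 min = 10:50 PM.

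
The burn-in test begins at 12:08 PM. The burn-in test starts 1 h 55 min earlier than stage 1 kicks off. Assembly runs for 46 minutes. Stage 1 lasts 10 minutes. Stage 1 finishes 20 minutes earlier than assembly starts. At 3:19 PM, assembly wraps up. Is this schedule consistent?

Yes

Assembly starts at 3:19 PM − 46 min = 2:33 PM.
Stage 1 ends at 2:33 PM − 20 min = 2:13 PM.
Stage 1 starts at 2:13 PM − 10 min = 2:03 PM.
The burn-in test starts at 2:03 PM − 115 min = 12:08 PM.
That matches the stated 12:08 PM, so the schedule is consistent.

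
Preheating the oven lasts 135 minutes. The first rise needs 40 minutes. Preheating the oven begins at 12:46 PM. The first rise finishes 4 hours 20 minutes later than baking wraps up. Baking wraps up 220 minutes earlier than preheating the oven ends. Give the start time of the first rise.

3:01 PM

Preheating the oven ends at 12:46 PM + 135 min = 3:01 PM.
Baking ends at 3:01 PM − 220 min = 11:21 AM.
The first rise ends at 11:21 AM + 260 min = 3:41 PM.
The first rise starts at 3:41 PM − 40 min = 3:01 PM.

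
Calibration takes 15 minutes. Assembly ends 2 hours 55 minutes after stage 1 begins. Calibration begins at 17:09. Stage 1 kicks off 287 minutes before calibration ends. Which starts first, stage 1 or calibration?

Calibration ends at 17:09 + 15 min = 17:24.
Stage 1 starts at 17:24 − 287 min = 12:37.
Stage 1 starts at 12:37 and calibration starts at 17:09, so stage 1 is first.

stage 1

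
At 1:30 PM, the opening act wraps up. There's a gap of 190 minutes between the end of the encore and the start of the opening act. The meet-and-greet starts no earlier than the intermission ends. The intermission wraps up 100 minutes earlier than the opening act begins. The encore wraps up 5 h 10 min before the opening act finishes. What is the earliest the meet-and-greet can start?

9:50 AM

The encore ends at 1:30 PM − 310 min = 8:20 AM.
The opening act starts at 8:20 AM + 190 min = 11:30 AM.
The intermission ends at 11:30 AM − 100 min = 9:50 AM.
The meet-and-greet is bounded by the intermission, so the earliest it can start is 9:50 AM.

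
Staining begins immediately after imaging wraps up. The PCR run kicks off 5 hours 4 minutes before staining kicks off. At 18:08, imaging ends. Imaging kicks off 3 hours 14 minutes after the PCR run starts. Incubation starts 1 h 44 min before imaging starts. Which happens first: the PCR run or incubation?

Staining starts at 18:08.
The PCR run starts at 18:08 − 304 min = 13:04.
Imaging starts at 13:04 + 194 min = 16:18.
Incubation starts at 16:18 − 104 min = 14:34.
The PCR run starts at 13:04 and incubation starts at 14:34, so the PCR run is first.

the PCR run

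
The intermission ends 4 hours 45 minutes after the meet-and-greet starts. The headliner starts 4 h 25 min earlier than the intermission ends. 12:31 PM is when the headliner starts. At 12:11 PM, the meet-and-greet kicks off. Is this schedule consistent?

The intermission ends at 12:11 PM + 285 min = 4:56 PM.
The headliner starts at 4:56 PM − 265 min = 12:31 PM.
That matches the stated 12:31 PM, so the schedule is consistent.

Yes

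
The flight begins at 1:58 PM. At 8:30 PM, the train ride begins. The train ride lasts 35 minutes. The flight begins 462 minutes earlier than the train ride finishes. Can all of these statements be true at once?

No

The train ride ends at 8:30 PM + 35 min = 9:05 PM.
The flight starts at 9:05 PM − 462 min = 1:23 PM.
But the flight is also said to start at 1:58 PM — a 35-minute conflict.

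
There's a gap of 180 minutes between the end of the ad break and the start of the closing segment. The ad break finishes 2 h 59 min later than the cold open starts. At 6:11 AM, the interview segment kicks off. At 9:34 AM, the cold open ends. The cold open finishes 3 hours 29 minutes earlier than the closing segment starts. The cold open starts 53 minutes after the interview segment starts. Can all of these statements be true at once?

The cold open starts at 6:11 AM + 53 min = 7:04 AM.
The ad break ends at 7:04 AM + 179 min = 10:03 AM.
The closing segment starts at 10:03 AM + 180 min = 1:03 PM.
The cold open ends at 1:03 PM − 209 min = 9:34 AM.
That matches the stated 9:34 AM, so the schedule is consistent.

Yes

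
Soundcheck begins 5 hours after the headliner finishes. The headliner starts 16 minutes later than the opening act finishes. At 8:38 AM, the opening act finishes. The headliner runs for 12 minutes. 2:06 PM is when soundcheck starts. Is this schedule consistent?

The headliner starts at 8:38 AM + 16 min = 8:54 AM.
The headliner ends at 8:54 AM + 12 min = 9:06 AM.
Soundcheck starts at 9:06 AM + 300 min = 2:06 PM.
That matches the stated 2:06 PM, so the schedule is consistent.

Yes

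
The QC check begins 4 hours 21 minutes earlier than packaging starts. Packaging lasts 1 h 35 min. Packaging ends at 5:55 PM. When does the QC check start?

11:59 AM

Packaging starts at 5:55 PM − 95 min = 4:20 PM.
The QC check starts at 4:20 PM − 261 min = 11:59 AM.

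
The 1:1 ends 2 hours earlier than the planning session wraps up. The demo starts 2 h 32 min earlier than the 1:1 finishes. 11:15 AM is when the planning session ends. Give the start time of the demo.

The 1:1 ends at 11:15 AM − 120 min = 9:15 AM.
The demo starts at 9:15 AM − 152 min = 6:43 AM.

6:43 AM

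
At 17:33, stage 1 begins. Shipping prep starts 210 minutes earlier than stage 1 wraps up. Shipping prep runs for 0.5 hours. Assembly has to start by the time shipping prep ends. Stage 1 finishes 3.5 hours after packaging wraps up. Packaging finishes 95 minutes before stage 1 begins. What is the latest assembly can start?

Packaging ends at 17:33 − 95 min = 15:58.
Stage 1 ends at 15:58 + 210 min = 19:28.
Shipping prep starts at 19:28 − 210 min = 15:58.
Shipping prep ends at 15:58 + 30 min = 16:28.
Assembly is bounded by shipping prep, so the latest it can start is 16:28.

16:28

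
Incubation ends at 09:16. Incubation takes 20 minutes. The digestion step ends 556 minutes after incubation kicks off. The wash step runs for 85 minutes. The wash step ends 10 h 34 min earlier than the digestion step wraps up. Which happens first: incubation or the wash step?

Incubation starts at 09:16 − 20 min = 08:56.
The digestion step ends at 08:56 + 556 min = 18:12.
The wash step ends at 18:12 − 634 min = 07:38.
The wash step starts at 07:38 − 85 min = 06:13.
Incubation starts at 08:56 and the wash step starts at 06:13, so the wash step is first.

the wash step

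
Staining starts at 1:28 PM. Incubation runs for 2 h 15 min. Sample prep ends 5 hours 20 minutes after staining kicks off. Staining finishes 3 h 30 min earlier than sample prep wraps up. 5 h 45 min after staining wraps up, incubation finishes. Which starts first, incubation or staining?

staining

Sample prep ends at 1:28 PM + 320 min = 6:48 PM.
Staining ends at 6:48 PM − 210 min = 3:18 PM.
Incubation ends at 3:18 PM + 345 min = 9:03 PM.
Incubation starts at 9:03 PM − 135 min = 6:48 PM.
Incubation starts at 6:48 PM and staining starts at 1:28 PM, so staining is first.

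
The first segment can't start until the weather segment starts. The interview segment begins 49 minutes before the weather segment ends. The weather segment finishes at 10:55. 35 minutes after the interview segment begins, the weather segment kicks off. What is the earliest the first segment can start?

10:41

The interview segment starts at 10:55 − 49 min = 10:06.
The weather segment starts at 10:06 + 35 min = 10:41.
The first segment is bounded by the weather segment, so the earliest it can start is 10:41.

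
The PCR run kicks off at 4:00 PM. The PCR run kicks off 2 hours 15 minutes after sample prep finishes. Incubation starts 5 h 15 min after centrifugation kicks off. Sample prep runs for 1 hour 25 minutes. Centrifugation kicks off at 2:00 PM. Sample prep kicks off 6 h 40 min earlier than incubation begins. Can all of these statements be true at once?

Incubation starts at 2:00 PM + 315 min = 7:15 PM.
Sample prep starts at 7:15 PM − 400 min = 12:35 PM.
Sample prep ends at 12:35 PM + 85 min = 2:00 PM.
The PCR run starts at 2:00 PM + 135 min = 4:15 PM.
But the PCR run is also said to start at 4:00 PM — a 15-minute conflict.

No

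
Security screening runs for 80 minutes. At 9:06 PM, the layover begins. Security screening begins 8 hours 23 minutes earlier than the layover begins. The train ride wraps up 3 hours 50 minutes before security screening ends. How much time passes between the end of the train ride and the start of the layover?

10 h 53 min

Security screening starts at 9:06 PM − 503 min = 12:43 PM.
Security screening ends at 12:43 PM + 80 min = 2:03 PM.
The train ride ends at 2:03 PM − 230 min = 10:13 AM.
From 10:13 AM to 9:06 PM is 10 h 53 min.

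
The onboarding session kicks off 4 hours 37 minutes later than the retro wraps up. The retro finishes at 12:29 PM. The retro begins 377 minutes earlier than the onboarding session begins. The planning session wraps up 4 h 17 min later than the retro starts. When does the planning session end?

The onboarding session starts at 12:29 PM + 277 min = 5:06 PM.
The retro starts at 5:06 PM − 377 min = 10:49 AM.
The planning session ends at 10:49 AM + 257 min = 3:06 PM.

3:06 PM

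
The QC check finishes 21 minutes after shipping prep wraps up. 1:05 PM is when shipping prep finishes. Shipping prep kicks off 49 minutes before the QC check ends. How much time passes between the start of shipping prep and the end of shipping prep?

28 minutes

The QC check ends at 1:05 PM + 21 min = 1:26 PM.
Shipping prep starts at 1:26 PM − 49 min = 12:37 PM.
From 12:37 PM to 1:05 PM is 28 minutes.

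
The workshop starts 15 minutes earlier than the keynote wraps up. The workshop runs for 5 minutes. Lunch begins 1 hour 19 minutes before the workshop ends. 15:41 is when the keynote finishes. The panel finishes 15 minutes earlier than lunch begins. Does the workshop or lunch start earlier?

The workshop starts at 15:41 − 15 min = 15:26.
The workshop ends at 15:26 + 5 min = 15:31.
Lunch starts at 15:31 − 79 min = 14:12.
The workshop starts at 15:26 and lunch starts at 14:12, so lunch is first.

lunch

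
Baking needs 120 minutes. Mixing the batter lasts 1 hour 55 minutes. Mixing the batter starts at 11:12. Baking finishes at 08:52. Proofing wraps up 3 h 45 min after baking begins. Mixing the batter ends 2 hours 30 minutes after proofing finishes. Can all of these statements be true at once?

Yes

Baking starts at 08:52 − 120 min = 06:52.
Proofing ends at 06:52 + 225 min = 10:37.
Mixing the batter ends at 10:37 + 150 min = 13:07.
Mixing the batter starts at 13:07 − 115 min = 11:12.
That matches the stated 11:12, so the schedule is consistent.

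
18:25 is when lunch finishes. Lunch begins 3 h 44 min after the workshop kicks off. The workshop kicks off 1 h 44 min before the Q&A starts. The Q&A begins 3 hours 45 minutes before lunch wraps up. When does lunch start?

The Q&A starts at 18:25 − 225 min = 14:40.
The workshop starts at 14:40 − 104 min = 12:56.
Lunch starts at 12:56 + 224 min = 16:40.

16:40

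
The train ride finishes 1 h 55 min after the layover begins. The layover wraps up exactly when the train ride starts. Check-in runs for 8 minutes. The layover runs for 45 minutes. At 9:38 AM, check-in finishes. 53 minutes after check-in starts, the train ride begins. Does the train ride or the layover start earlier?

Check-in starts at 9:38 AM − 8 min = 9:30 AM.
The train ride starts at 9:30 AM + 53 min = 10:23 AM.
So the layover ends at 10:23 AM.
The layover starts at 10:23 AM − 45 min = 9:38 AM.
The train ride starts at 10:23 AM and the layover starts at 9:38 AM, so the layover is first.

the layover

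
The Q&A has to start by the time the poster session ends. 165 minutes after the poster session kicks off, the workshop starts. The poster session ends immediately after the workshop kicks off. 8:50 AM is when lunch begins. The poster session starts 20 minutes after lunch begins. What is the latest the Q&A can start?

The poster session starts at 8:50 AM + 20 min = 9:10 AM.
The workshop starts at 9:10 AM + 165 min = 11:55 AM.
So the poster session ends at 11:55 AM.
The Q&A is bounded by the poster session, so the latest it can start is 11:55 AM.

11:55 AM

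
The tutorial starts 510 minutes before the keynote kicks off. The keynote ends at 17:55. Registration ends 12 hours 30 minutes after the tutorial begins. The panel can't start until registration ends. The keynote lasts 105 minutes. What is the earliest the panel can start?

The keynote starts at 17:55 − 105 min = 16:10.
The tutorial starts at 16:10 − 510 min = 07:40.
Registration ends at 07:40 + 750 min = 20:10.
The panel is bounded by registration, so the earliest it can start is 20:10.

20:10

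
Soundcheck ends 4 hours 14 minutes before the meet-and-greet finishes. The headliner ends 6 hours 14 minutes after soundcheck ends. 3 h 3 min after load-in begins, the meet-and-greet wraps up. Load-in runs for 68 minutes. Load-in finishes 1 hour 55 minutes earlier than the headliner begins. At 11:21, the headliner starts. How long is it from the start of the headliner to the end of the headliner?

Load-in ends at 11:21 − 115 min = 09:26.
Load-in starts at 09:26 − 68 min = 08:18.
The meet-and-greet ends at 08:18 + 183 min = 11:21.
Soundcheck ends at 11:21 − 254 min = 07:07.
The headliner ends at 07:07 + 374 min = 13:21.
From 11:21 to 13:21 is 120 minutes.

120 minutes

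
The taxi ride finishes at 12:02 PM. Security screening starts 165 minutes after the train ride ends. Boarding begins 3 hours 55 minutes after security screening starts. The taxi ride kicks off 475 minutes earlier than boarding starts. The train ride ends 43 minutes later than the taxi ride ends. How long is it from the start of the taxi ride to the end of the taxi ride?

The train ride ends at 12:02 PM + 43 min = 12:45 PM.
Security screening starts at 12:45 PM + 165 min = 3:30 PM.
Boarding starts at 3:30 PM + 235 min = 7:25 PM.
The taxi ride starts at 7:25 PM − 475 min = 11:30 AM.
From 11:30 AM to 12:02 PM is 32 minutes.

32 minutes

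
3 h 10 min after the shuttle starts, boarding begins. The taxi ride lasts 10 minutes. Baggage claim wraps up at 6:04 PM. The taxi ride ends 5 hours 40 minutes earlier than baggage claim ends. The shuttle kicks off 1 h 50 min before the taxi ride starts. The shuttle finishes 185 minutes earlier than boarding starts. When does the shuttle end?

10:29 AM

The taxi ride ends at 6:04 PM − 340 min = 12:24 PM.
The taxi ride starts at 12:24 PM − 10 min = 12:14 PM.
The shuttle starts at 12:14 PM − 110 min = 10:24 AM.
Boarding starts at 10:24 AM + 190 min = 1:34 PM.
The shuttle ends at 1:34 PM − 185 min = 10:29 AM.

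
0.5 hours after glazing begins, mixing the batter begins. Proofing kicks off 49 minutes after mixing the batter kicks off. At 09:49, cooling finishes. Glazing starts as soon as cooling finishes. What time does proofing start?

11:08

Glazing starts at 09:49.
Mixing the batter starts at 09:49 + 30 min = 10:19.
Proofing starts at 10:19 + 49 min = 11:08.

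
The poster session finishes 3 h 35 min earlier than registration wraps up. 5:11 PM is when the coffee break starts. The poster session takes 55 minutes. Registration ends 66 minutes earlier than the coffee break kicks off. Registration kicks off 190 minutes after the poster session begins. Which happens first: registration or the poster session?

Registration ends at 5:11 PM − 66 min = 4:05 PM.
The poster session ends at 4:05 PM − 215 min = 12:30 PM.
The poster session starts at 12:30 PM − 55 min = 11:35 AM.
Registration starts at 11:35 AM + 190 min = 2:45 PM.
Registration starts at 2:45 PM and the poster session starts at 11:35 AM, so the poster session is first.

the poster session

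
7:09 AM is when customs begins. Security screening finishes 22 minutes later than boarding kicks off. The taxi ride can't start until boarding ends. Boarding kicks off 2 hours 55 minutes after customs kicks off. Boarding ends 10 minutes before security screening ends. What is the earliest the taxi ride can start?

Boarding starts at 7:09 AM + 175 min = 10:04 AM.
Security screening ends at 10:04 AM + 22 min = 10:26 AM.
Boarding ends at 10:26 AM − 10 min = 10:16 AM.
The taxi ride is bounded by boarding, so the earliest it can start is 10:16 AM.

10:16 AM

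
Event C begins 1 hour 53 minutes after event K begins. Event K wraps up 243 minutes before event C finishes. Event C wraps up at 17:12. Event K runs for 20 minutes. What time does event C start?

Event K ends at 17:12 − 243 min = 13:09.
Event K starts at 13:09 − 20 min = 12:49.
Event C starts at 12:49 + 113 min = 14:42.

14:42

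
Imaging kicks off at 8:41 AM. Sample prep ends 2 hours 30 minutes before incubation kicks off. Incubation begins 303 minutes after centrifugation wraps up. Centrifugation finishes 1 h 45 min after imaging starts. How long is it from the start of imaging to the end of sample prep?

Centrifugation ends at 8:41 AM + 105 min = 10:26 AM.
Incubation starts at 10:26 AM + 303 min = 3:29 PM.
Sample prep ends at 3:29 PM − 150 min = 12:59 PM.
From 8:41 AM to 12:59 PM is 258 minutes.

258 minutes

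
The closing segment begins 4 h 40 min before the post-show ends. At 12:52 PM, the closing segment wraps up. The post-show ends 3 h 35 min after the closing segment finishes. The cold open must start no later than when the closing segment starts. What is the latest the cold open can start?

The post-show ends at 12:52 PM + 215 min = 4:27 PM.
The closing segment starts at 4:27 PM − 280 min = 11:47 AM.
The cold open is bounded by the closing segment, so the latest it can start is 11:47 AM.

11:47 AM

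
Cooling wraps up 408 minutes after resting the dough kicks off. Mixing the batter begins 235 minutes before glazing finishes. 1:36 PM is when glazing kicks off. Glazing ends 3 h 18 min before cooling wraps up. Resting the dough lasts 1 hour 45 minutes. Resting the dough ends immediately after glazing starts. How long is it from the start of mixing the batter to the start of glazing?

2 hours 10 minutes

Resting the dough ends at 1:36 PM.
Resting the dough starts at 1:36 PM − 105 min = 11:51 AM.
Cooling ends at 11:51 AM + 408 min = 6:39 PM.
Glazing ends at 6:39 PM − 198 min = 3:21 PM.
Mixing the batter starts at 3:21 PM − 235 min = 11:26 AM.
From 11:26 AM to 1:36 PM is 2 hours 10 minutes.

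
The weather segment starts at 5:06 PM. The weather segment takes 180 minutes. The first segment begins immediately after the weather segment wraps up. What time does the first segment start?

8:06 PM

The weather segment ends at 5:06 PM + 180 min = 8:06 PM.
So the first segment starts at 8:06 PM.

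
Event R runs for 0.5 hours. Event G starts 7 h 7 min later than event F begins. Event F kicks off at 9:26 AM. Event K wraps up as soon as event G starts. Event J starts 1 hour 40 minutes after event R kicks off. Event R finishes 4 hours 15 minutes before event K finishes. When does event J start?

Event G starts at 9:26 AM + 427 min = 4:33 PM.
So event K ends at 4:33 PM.
Event R ends at 4:33 PM − 255 min = 12:18 PM.
Event R starts at 12:18 PM − 30 min = 11:48 AM.
Event J starts at 11:48 AM + 100 min = 1:28 PM.

1:28 PM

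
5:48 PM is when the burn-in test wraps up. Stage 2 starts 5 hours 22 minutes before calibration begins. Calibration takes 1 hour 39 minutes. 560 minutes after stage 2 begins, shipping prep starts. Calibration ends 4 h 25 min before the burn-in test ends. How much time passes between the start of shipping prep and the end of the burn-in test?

Calibration ends at 5:48 PM − 265 min = 1:23 PM.
Calibration starts at 1:23 PM − 99 min = 11:44 AM.
Stage 2 starts at 11:44 AM − 322 min = 6:22 AM.
Shipping prep starts at 6:22 AM + 560 min = 3:42 PM.
From 3:42 PM to 5:48 PM is 126 minutes.

126 minutes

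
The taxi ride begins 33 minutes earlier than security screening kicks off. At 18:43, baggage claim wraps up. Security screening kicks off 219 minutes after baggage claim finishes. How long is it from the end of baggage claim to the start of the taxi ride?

Security screening starts at 18:43 + 219 min = 22:22.
The taxi ride starts at 22:22 − 33 min = 21:49.
From 18:43 to 21:49 is 186 minutes.

186 minutes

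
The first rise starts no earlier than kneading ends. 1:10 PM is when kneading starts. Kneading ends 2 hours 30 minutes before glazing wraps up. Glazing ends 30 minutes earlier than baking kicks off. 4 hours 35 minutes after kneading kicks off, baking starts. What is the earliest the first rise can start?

2:45 PM

Baking starts at 1:10 PM + 275 min = 5:45 PM.
Glazing ends at 5:45 PM − 30 min = 5:15 PM.
Kneading ends at 5:15 PM − 150 min = 2:45 PM.
The first rise is bounded by kneading, so the earliest it can start is 2:45 PM.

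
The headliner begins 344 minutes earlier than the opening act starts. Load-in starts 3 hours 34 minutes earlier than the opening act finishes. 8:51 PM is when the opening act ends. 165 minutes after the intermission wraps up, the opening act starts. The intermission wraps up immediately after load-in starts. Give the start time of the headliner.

Load-in starts at 8:51 PM − 214 min = 5:17 PM.
So the intermission ends at 5:17 PM.
The opening act starts at 5:17 PM + 165 min = 8:02 PM.
The headliner starts at 8:02 PM − 344 min = 2:18 PM.

2:18 PM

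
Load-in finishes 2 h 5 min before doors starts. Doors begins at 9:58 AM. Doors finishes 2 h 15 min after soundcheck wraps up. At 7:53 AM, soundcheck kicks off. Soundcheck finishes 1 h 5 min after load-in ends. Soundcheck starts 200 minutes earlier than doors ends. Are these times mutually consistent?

Load-in ends at 9:58 AM − 125 min = 7:53 AM.
Soundcheck ends at 7:53 AM + 65 min = 8:58 AM.
Doors ends at 8:58 AM + 135 min = 11:13 AM.
Soundcheck starts at 11:13 AM − 200 min = 7:53 AM.
That matches the stated 7:53 AM, so the schedule is consistent.

Yes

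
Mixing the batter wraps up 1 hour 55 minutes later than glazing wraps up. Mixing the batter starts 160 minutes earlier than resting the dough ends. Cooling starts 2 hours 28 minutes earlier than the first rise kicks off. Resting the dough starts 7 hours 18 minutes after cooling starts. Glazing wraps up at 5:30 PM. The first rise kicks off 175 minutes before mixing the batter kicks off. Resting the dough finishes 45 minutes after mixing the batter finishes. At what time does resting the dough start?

Mixing the batter ends at 5:30 PM + 115 min = 7:25 PM.
Resting the dough ends at 7:25 PM + 45 min = 8:10 PM.
Mixing the batter starts at 8:10 PM − 160 min = 5:30 PM.
The first rise starts at 5:30 PM − 175 min = 2:35 PM.
Cooling starts at 2:35 PM − 148 min = 12:07 PM.
Resting the dough starts at 12:07 PM + 438 min = 7:25 PM.

7:25 PM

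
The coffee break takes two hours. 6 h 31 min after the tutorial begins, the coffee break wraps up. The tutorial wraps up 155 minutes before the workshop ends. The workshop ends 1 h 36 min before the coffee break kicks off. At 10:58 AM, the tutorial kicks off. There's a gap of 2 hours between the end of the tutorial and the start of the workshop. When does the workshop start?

1:18 PM

The coffee break ends at 10:58 AM + 391 min = 5:29 PM.
The coffee break starts at 5:29 PM − 120 min = 3:29 PM.
The workshop ends at 3:29 PM − 96 min = 1:53 PM.
The tutorial ends at 1:53 PM − 155 min = 11:18 AM.
The workshop starts at 11:18 AM + 120 min = 1:18 PM.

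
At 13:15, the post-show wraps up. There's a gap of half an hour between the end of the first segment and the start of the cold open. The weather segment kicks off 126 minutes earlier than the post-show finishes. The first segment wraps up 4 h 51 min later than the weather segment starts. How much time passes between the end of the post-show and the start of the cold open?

195 minutes

The weather segment starts at 13:15 − 126 min = 11:09.
The first segment ends at 11:09 + 291 min = 16:00.
The cold open starts at 16:00 + 30 min = 16:30.
From 13:15 to 16:30 is 195 minutes.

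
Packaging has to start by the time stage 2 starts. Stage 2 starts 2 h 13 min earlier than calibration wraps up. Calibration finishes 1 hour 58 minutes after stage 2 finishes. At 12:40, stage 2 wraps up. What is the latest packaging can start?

Calibration ends at 12:40 + 118 min = 14:38.
Stage 2 starts at 14:38 − 133 min = 12:25.
Packaging is bounded by stage 2, so the latest it can start is 12:25.

12:25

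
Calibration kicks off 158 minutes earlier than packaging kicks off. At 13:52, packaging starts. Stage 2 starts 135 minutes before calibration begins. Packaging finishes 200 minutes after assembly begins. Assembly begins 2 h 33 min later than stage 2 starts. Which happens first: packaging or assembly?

Calibration starts at 13:52 − 158 min = 11:14.
Stage 2 starts at 11:14 − 135 min = 08:59.
Assembly starts at 08:59 + 153 min = 11:32.
Packaging starts at 13:52 and assembly starts at 11:32, so assembly is first.

assembly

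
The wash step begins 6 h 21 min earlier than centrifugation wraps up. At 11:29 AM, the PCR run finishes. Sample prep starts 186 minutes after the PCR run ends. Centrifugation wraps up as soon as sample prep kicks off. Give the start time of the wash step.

Sample prep starts at 11:29 AM + 186 min = 2:35 PM.
So centrifugation ends at 2:35 PM.
The wash step starts at 2:35 PM − 381 min = 8:14 AM.

8:14 AM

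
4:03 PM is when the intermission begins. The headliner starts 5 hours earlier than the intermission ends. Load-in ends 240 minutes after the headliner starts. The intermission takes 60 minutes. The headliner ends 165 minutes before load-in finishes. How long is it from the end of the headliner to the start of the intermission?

The intermission ends at 4:03 PM + 60 min = 5:03 PM.
The headliner starts at 5:03 PM − 300 min = 12:03 PM.
Load-in ends at 12:03 PM + 240 min = 4:03 PM.
The headliner ends at 4:03 PM − 165 min = 1:18 PM.
From 1:18 PM to 4:03 PM is 2 h 45 min.

2 h 45 min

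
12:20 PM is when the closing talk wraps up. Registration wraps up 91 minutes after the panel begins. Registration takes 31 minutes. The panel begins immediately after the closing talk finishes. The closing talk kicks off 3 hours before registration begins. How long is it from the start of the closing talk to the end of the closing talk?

120 minutes

The panel starts at 12:20 PM.
Registration ends at 12:20 PM + 91 min = 1:51 PM.
Registration starts at 1:51 PM − 31 min = 1:20 PM.
The closing talk starts at 1:20 PM − 180 min = 10:20 AM.
From 10:20 AM to 12:20 PM is 120 minutes.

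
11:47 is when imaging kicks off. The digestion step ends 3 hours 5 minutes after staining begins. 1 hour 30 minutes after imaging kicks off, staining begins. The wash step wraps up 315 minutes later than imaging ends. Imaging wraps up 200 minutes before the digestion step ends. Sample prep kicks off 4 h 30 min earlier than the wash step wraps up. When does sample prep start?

13:47

Staining starts at 11:47 + 90 min = 13:17.
The digestion step ends at 13:17 + 185 min = 16:22.
Imaging ends at 16:22 − 200 min = 13:02.
The wash step ends at 13:02 + 315 min = 18:17.
Sample prep starts at 18:17 − 270 min = 13:47.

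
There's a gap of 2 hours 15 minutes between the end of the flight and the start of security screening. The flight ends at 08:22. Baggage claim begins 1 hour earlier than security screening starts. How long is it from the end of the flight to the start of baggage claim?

Security screening starts at 08:22 + 135 min = 10:37.
Baggage claim starts at 10:37 − 60 min = 09:37.
From 08:22 to 09:37 is 75 minutes.

75 minutes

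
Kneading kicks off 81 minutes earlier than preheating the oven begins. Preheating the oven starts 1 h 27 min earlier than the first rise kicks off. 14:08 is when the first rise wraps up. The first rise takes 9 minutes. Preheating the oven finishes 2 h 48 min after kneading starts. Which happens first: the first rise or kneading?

kneading

The first rise starts at 14:08 − 9 min = 13:59.
Preheating the oven starts at 13:59 − 87 min = 12:32.
Kneading starts at 12:32 − 81 min = 11:11.
The first rise starts at 13:59 and kneading starts at 11:11, so kneading is first.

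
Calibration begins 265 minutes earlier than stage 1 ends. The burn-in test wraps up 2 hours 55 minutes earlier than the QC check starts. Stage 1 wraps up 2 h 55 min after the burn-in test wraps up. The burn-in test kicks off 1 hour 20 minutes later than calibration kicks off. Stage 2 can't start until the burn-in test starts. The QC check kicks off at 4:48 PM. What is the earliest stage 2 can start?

1:43 PM

The burn-in test ends at 4:48 PM − 175 min = 1:53 PM.
Stage 1 ends at 1:53 PM + 175 min = 4:48 PM.
Calibration starts at 4:48 PM − 265 min = 12:23 PM.
The burn-in test starts at 12:23 PM + 80 min = 1:43 PM.
Stage 2 is bounded by the burn-in test, so the earliest it can start is 1:43 PM.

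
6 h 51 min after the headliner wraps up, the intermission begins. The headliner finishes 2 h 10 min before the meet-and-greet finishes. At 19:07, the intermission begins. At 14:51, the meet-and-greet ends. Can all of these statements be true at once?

The headliner ends at 14:51 − 130 min = 12:41.
The intermission starts at 12:41 + 411 min = 19:32.
But the intermission is also said to start at 19:07 — a 25-minute conflict.

No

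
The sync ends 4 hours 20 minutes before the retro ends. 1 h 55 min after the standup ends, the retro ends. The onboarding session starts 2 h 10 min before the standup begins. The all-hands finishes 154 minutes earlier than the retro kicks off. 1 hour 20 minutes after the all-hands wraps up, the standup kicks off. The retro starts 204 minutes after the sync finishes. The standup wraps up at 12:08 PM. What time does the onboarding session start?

9:43 AM

The retro ends at 12:08 PM + 115 min = 2:03 PM.
The sync ends at 2:03 PM − 260 min = 9:43 AM.
The retro starts at 9:43 AM + 204 min = 1:07 PM.
The all-hands ends at 1:07 PM − 154 min = 10:33 AM.
The standup starts at 10:33 AM + 80 min = 11:53 AM.
The onboarding session starts at 11:53 AM − 130 min = 9:43 AM.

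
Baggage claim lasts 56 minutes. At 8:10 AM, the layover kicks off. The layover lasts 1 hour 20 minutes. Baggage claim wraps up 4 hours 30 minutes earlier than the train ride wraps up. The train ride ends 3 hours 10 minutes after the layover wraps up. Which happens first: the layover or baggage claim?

baggage claim

The layover ends at 8:10 AM + 80 min = 9:30 AM.
The train ride ends at 9:30 AM + 190 min = 12:40 PM.
Baggage claim ends at 12:40 PM − 270 min = 8:10 AM.
Baggage claim starts at 8:10 AM − 56 min = 7:14 AM.
The layover starts at 8:10 AM and baggage claim starts at 7:14 AM, so baggage claim is first.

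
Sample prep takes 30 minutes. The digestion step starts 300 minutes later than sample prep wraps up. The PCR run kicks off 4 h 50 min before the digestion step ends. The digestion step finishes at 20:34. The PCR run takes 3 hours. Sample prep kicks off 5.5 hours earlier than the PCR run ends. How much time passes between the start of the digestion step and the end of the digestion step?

1 hour 50 minutes

The PCR run starts at 20:34 − 290 min = 15:44.
The PCR run ends at 15:44 + 180 min = 18:44.
Sample prep starts at 18:44 − 330 min = 13:14.
Sample prep ends at 13:14 + 30 min = 13:44.
The digestion step starts at 13:44 + 300 min = 18:44.
From 18:44 to 20:34 is 1 hour 50 minutes.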